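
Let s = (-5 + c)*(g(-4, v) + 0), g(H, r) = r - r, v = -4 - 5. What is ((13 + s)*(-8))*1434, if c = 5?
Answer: -149136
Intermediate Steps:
v = -9
g(H, r) = 0
s = 0 (s = (-5 + 5)*(0 + 0) = 0*0 = 0)
((13 + s)*(-8))*1434 = ((13 + 0)*(-8))*1434 = (13*(-8))*1434 = -104*1434 = -149136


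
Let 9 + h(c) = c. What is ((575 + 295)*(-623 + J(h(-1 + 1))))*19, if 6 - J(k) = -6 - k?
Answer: -10248600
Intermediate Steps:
h(c) = -9 + c
J(k) = 12 + k (J(k) = 6 - (-6 - k) = 6 + (6 + k) = 12 + k)
((575 + 295)*(-623 + J(h(-1 + 1))))*19 = ((575 + 295)*(-623 + (12 + (-9 + (-1 + 1)))))*19 = (870*(-623 + (12 + (-9 + 0))))*19 = (870*(-623 + (12 - 9)))*19 = (870*(-623 + 3))*19 = (870*(-620))*19 = -539400*19 = -10248600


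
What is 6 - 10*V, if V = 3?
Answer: -24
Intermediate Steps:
6 - 10*V = 6 - 10*3 = 6 - 30 = -24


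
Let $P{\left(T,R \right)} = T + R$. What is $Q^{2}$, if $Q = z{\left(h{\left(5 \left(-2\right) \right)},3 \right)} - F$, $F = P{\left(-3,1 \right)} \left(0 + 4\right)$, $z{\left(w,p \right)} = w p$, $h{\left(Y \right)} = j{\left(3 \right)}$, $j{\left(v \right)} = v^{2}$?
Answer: $1225$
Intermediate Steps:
$P{\left(T,R \right)} = R + T$
$h{\left(Y \right)} = 9$ ($h{\left(Y \right)} = 3^{2} = 9$)
$z{\left(w,p \right)} = p w$
$F = -8$ ($F = \left(1 - 3\right) \left(0 + 4\right) = \left(-2\right) 4 = -8$)
$Q = 35$ ($Q = 3 \cdot 9 - -8 = 27 + 8 = 35$)
$Q^{2} = 35^{2} = 1225$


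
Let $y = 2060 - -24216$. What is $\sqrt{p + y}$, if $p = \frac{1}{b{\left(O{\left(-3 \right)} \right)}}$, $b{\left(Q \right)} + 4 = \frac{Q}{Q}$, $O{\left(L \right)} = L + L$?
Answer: $\frac{\sqrt{236481}}{3} \approx 162.1$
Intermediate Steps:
$O{\left(L \right)} = 2 L$
$b{\left(Q \right)} = -3$ ($b{\left(Q \right)} = -4 + \frac{Q}{Q} = -4 + 1 = -3$)
$y = 26276$ ($y = 2060 + 24216 = 26276$)
$p = - \frac{1}{3}$ ($p = \frac{1}{-3} = - \frac{1}{3} \approx -0.33333$)
$\sqrt{p + y} = \sqrt{- \frac{1}{3} + 26276} = \sqrt{\frac{78827}{3}} = \frac{\sqrt{236481}}{3}$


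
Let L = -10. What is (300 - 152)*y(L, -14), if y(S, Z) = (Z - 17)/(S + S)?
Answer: 1147/5 ≈ 229.40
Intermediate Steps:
y(S, Z) = (-17 + Z)/(2*S) (y(S, Z) = (-17 + Z)/((2*S)) = (-17 + Z)*(1/(2*S)) = (-17 + Z)/(2*S))
(300 - 152)*y(L, -14) = (300 - 152)*((1/2)*(-17 - 14)/(-10)) = 148*((1/2)*(-1/10)*(-31)) = 148*(31/20) = 1147/5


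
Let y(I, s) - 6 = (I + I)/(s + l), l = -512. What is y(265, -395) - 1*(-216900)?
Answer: 196733212/907 ≈ 2.1691e+5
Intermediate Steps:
y(I, s) = 6 + 2*I/(-512 + s) (y(I, s) = 6 + (I + I)/(s - 512) = 6 + (2*I)/(-512 + s) = 6 + 2*I/(-512 + s))
y(265, -395) - 1*(-216900) = 2*(-1536 + 265 + 3*(-395))/(-512 - 395) - 1*(-216900) = 2*(-1536 + 265 - 1185)/(-907) + 216900 = 2*(-1/907)*(-2456) + 216900 = 4912/907 + 216900 = 196733212/907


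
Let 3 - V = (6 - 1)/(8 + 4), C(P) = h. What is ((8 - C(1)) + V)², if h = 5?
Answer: 4489/144 ≈ 31.174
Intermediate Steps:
C(P) = 5
V = 31/12 (V = 3 - (6 - 1)/(8 + 4) = 3 - 5/12 = 31/12 ≈ 2.5833)
((8 - C(1)) + V)² = ((8 - 1*5) + 31/12)² = ((8 - 5) + 31/12)² = (3 + 31/12)² = (67/12)² = 4489/144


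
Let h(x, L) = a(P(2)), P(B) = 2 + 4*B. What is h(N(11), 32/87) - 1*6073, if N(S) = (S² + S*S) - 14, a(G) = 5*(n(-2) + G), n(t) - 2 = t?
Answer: -6023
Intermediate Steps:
n(t) = 2 + t
a(G) = 5*G (a(G) = 5*((2 - 2) + G) = 5*(0 + G) = 5*G)
N(S) = -14 + 2*S² (N(S) = (S² + S²) - 14 = 2*S² - 14 = -14 + 2*S²)
h(x, L) = 50 (h(x, L) = 5*(2 + 4*2) = 5*(2 + 8) = 5*10 = 50)
h(N(11), 32/87) - 1*6073 = 50 - 1*6073 = 50 - 6073 = -6023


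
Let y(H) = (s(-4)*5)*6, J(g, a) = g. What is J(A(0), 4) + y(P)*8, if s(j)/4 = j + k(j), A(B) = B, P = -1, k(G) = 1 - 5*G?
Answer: 16320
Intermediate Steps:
s(j) = 4 - 16*j (s(j) = 4*(j + (1 - 5*j)) = 4*(1 - 4*j) = 4 - 16*j)
y(H) = 2040 (y(H) = ((4 - 16*(-4))*5)*6 = ((4 + 64)*5)*6 = (68*5)*6 = 340*6 = 2040)
J(A(0), 4) + y(P)*8 = 0 + 2040*8 = 0 + 16320 = 16320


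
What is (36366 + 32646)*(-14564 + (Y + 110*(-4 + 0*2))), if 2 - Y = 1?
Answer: -1035387036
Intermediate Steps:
Y = 1 (Y = 2 - 1*1 = 2 - 1 = 1)
(36366 + 32646)*(-14564 + (Y + 110*(-4 + 0*2))) = (36366 + 32646)*(-14564 + (1 + 110*(-4 + 0*2))) = 69012*(-14564 + (1 + 110*(-4 + 0))) = 69012*(-14564 + (1 + 110*(-4))) = 69012*(-14564 + (1 - 440)) = 69012*(-14564 - 439) = 69012*(-15003) = -1035387036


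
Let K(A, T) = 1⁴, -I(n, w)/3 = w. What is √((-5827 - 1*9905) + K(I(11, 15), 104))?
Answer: I*√15731 ≈ 125.42*I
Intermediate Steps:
I(n, w) = -3*w
K(A, T) = 1
√((-5827 - 1*9905) + K(I(11, 15), 104)) = √((-5827 - 1*9905) + 1) = √((-5827 - 9905) + 1) = √(-15732 + 1) = √(-15731) = I*√15731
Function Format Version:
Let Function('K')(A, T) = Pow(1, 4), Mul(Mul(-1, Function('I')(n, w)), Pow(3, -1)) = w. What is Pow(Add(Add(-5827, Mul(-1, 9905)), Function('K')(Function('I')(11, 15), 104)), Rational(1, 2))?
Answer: Mul(I, Pow(15731, Rational(1, 2))) ≈ Mul(125.42, I)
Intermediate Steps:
Function('I')(n, w) = Mul(-3, w)
Function('K')(A, T) = 1
Pow(Add(Add(-5827, Mul(-1, 9905)), Function('K')(Function('I')(11, 15), 104)), Rational(1, 2)) = Pow(Add(Add(-5827, Mul(-1, 9905)), 1), Rational(1, 2)) = Pow(Add(Add(-5827, -9905), 1), Rational(1, 2)) = Pow(Add(-15732, 1), Rational(1, 2)) = Pow(-15731, Rational(1, 2)) = Mul(I, Pow(15731, Rational(1, 2)))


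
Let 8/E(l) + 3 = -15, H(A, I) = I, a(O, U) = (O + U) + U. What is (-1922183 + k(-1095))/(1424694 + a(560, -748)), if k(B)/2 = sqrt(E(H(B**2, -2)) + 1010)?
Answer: -1922183/1423758 + sqrt(9086)/2135637 ≈ -1.3500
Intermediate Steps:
a(O, U) = O + 2*U
E(l) = -4/9 (E(l) = 8/(-3 - 15) = 8/(-18) = 8*(-1/18) = -4/9)
k(B) = 2*sqrt(9086)/3 (k(B) = 2*sqrt(-4/9 + 1010) = 2*sqrt(9086/9) = 2*(sqrt(9086)/3) = 2*sqrt(9086)/3)
(-1922183 + k(-1095))/(1424694 + a(560, -748)) = (-1922183 + 2*sqrt(9086)/3)/(1424694 + (560 + 2*(-748))) = (-1922183 + 2*sqrt(9086)/3)/(1424694 + (560 - 1496)) = (-1922183 + 2*sqrt(9086)/3)/(1424694 - 936) = (-1922183 + 2*sqrt(9086)/3)/1423758 = (-1922183 + 2*sqrt(9086)/3)*(1/1423758) = -1922183/1423758 + sqrt(9086)/2135637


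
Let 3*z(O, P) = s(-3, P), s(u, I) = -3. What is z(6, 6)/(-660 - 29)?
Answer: 1/689 ≈ 0.0014514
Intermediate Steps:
z(O, P) = -1 (z(O, P) = (⅓)*(-3) = -1)
z(6, 6)/(-660 - 29) = -1/(-660 - 29) = -1/(-689) = -1/689*(-1) = 1/689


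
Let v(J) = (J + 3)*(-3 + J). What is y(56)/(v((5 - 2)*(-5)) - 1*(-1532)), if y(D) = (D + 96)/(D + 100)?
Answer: 1/1794 ≈ 0.00055741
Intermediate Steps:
y(D) = (96 + D)/(100 + D)
v(J) = (-3 + J)*(3 + J) (v(J) = (3 + J)*(-3 + J) = (-3 + J)*(3 + J))
y(56)/(v((5 - 2)*(-5)) - 1*(-1532)) = ((96 + 56)/(100 + 56))/((-9 + ((5 - 2)*(-5))**2) - 1*(-1532)) = (152/156)/((-9 + (3*(-5))**2) + 1532) = ((1/156)*152)/((-9 + (-15)**2) + 1532) = 38/(39*((-9 + 225) + 1532)) = 38/(39*(216 + 1532)) = (38/39)/1748 = (38/39)*(1/1748) = 1/1794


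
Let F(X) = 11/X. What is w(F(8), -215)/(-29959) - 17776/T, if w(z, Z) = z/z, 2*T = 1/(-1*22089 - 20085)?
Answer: 44919627268031/29959 ≈ 1.4994e+9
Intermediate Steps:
T = -1/84348 (T = 1/(2*(-1*22089 - 20085)) = 1/(2*(-22089 - 20085)) = (1/2)/(-42174) = (1/2)*(-1/42174) = -1/84348 ≈ -1.1856e-5)
w(z, Z) = 1
w(F(8), -215)/(-29959) - 17776/T = 1/(-29959) - 17776/(-1/84348) = 1*(-1/29959) - 17776*(-84348) = -1/29959 + 1499370048 = 44919627268031/29959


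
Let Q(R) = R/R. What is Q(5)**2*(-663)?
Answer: -663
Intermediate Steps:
Q(R) = 1
Q(5)**2*(-663) = 1**2*(-663) = 1*(-663) = -663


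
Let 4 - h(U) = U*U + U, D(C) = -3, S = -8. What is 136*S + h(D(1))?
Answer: -1090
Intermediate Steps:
h(U) = 4 - U - U**2 (h(U) = 4 - (U*U + U) = 4 - (U**2 + U) = 4 - (U + U**2) = 4 + (-U - U**2) = 4 - U - U**2)
136*S + h(D(1)) = 136*(-8) + (4 - 1*(-3) - 1*(-3)**2) = -1088 + (4 + 3 - 1*9) = -1088 + (4 + 3 - 9) = -1088 - 2 = -1090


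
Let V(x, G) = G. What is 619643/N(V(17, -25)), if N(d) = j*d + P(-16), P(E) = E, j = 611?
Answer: -619643/15291 ≈ -40.523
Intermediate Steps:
N(d) = -16 + 611*d (N(d) = 611*d - 16 = -16 + 611*d)
619643/N(V(17, -25)) = 619643/(-16 + 611*(-25)) = 619643/(-16 - 15275) = 619643/(-15291) = 619643*(-1/15291) = -619643/15291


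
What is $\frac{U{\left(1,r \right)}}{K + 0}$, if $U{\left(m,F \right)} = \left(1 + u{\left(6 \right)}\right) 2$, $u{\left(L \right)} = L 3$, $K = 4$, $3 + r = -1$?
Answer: $\frac{19}{2} \approx 9.5$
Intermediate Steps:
$r = -4$ ($r = -3 - 1 = -4$)
$u{\left(L \right)} = 3 L$
$U{\left(m,F \right)} = 38$ ($U{\left(m,F \right)} = \left(1 + 3 \cdot 6\right) 2 = \left(1 + 18\right) 2 = 19 \cdot 2 = 38$)
$\frac{U{\left(1,r \right)}}{K + 0} = \frac{38}{4 + 0} = \frac{38}{4} = 38 \cdot \frac{1}{4} = \frac{19}{2}$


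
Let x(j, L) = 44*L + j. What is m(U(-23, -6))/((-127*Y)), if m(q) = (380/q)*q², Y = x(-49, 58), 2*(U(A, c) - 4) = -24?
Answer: 3040/317881 ≈ 0.0095633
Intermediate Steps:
x(j, L) = j + 44*L
U(A, c) = -8 (U(A, c) = 4 + (½)*(-24) = 4 - 12 = -8)
Y = 2503 (Y = -49 + 44*58 = -49 + 2552 = 2503)
m(q) = 380*q
m(U(-23, -6))/((-127*Y)) = (380*(-8))/((-127*2503)) = -3040/(-317881) = -3040*(-1/317881) = 3040/317881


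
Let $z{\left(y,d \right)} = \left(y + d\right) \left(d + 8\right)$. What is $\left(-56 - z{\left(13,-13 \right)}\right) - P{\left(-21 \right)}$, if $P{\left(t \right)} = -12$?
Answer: $-44$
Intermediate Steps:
$z{\left(y,d \right)} = \left(8 + d\right) \left(d + y\right)$ ($z{\left(y,d \right)} = \left(d + y\right) \left(8 + d\right) = \left(8 + d\right) \left(d + y\right)$)
$\left(-56 - z{\left(13,-13 \right)}\right) - P{\left(-21 \right)} = \left(-56 - \left(\left(-13\right)^{2} + 8 \left(-13\right) + 8 \cdot 13 - 169\right)\right) - -12 = \left(-56 - \left(169 - 104 + 104 - 169\right)\right) + 12 = \left(-56 - 0\right) + 12 = \left(-56 + 0\right) + 12 = -56 + 12 = -44$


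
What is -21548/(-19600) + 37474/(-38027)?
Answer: 21228849/186332300 ≈ 0.11393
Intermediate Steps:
-21548/(-19600) + 37474/(-38027) = -21548*(-1/19600) + 37474*(-1/38027) = 5387/4900 - 37474/38027 = 21228849/186332300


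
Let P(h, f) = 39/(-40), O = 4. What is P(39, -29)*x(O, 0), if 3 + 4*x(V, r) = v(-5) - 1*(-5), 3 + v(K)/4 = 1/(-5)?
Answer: 1053/400 ≈ 2.6325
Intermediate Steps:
v(K) = -64/5 (v(K) = -12 + 4/(-5) = -12 + 4*(-1/5) = -12 - 4/5 = -64/5)
P(h, f) = -39/40 (P(h, f) = 39*(-1/40) = -39/40)
x(V, r) = -27/10 (x(V, r) = -3/4 + (-64/5 - 1*(-5))/4 = -3/4 + (-64/5 + 5)/4 = -3/4 + (1/4)*(-39/5) = -3/4 - 39/20 = -27/10)
P(39, -29)*x(O, 0) = -39/40*(-27/10) = 1053/400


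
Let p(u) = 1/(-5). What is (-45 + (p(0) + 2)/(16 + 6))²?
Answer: 24413481/12100 ≈ 2017.6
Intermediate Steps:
p(u) = -⅕
(-45 + (p(0) + 2)/(16 + 6))² = (-45 + (-⅕ + 2)/(16 + 6))² = (-45 + (9/5)/22)² = (-45 + (9/5)*(1/22))² = (-45 + 9/110)² = (-4941/110)² = 24413481/12100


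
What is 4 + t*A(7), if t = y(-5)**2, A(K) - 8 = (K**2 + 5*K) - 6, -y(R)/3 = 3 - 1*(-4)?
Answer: 37930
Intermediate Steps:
y(R) = -21 (y(R) = -3*(3 - 1*(-4)) = -3*(3 + 4) = -3*7 = -21)
A(K) = 2 + K**2 + 5*K (A(K) = 8 + ((K**2 + 5*K) - 6) = 8 + (-6 + K**2 + 5*K) = 2 + K**2 + 5*K)
t = 441 (t = (-21)**2 = 441)
4 + t*A(7) = 4 + 441*(2 + 7**2 + 5*7) = 4 + 441*(2 + 49 + 35) = 4 + 441*86 = 4 + 37926 = 37930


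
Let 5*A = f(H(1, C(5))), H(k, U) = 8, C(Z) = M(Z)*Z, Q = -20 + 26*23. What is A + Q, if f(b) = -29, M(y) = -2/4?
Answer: 2861/5 ≈ 572.20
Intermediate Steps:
M(y) = -1/2 (M(y) = -2*1/4 = -1/2)
Q = 578 (Q = -20 + 598 = 578)
C(Z) = -Z/2
A = -29/5 (A = (1/5)*(-29) = -29/5 ≈ -5.8000)
A + Q = -29/5 + 578 = 2861/5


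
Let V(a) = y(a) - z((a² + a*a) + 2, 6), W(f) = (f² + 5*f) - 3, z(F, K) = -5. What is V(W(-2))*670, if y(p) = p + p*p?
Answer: 51590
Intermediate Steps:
y(p) = p + p²
W(f) = -3 + f² + 5*f
V(a) = 5 + a*(1 + a) (V(a) = a*(1 + a) - 1*(-5) = a*(1 + a) + 5 = 5 + a*(1 + a))
V(W(-2))*670 = (5 + (-3 + (-2)² + 5*(-2))*(1 + (-3 + (-2)² + 5*(-2))))*670 = (5 + (-3 + 4 - 10)*(1 + (-3 + 4 - 10)))*670 = (5 - 9*(1 - 9))*670 = (5 - 9*(-8))*670 = (5 + 72)*670 = 77*670 = 51590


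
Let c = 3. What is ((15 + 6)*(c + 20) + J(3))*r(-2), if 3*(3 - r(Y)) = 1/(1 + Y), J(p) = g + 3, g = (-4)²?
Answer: 5020/3 ≈ 1673.3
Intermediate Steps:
g = 16
J(p) = 19 (J(p) = 16 + 3 = 19)
r(Y) = 3 - 1/(3*(1 + Y))
((15 + 6)*(c + 20) + J(3))*r(-2) = ((15 + 6)*(3 + 20) + 19)*((8 + 9*(-2))/(3*(1 - 2))) = (21*23 + 19)*((⅓)*(8 - 18)/(-1)) = (483 + 19)*((⅓)*(-1)*(-10)) = 502*(10/3) = 5020/3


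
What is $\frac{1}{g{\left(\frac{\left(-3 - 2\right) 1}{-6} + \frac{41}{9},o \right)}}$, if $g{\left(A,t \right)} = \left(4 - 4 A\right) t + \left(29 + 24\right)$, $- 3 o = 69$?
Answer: $\frac{9}{4111} \approx 0.0021892$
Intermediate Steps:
$o = -23$ ($o = \left(- \frac{1}{3}\right) 69 = -23$)
$g{\left(A,t \right)} = 53 + t \left(4 - 4 A\right)$ ($g{\left(A,t \right)} = t \left(4 - 4 A\right) + 53 = 53 + t \left(4 - 4 A\right)$)
$\frac{1}{g{\left(\frac{\left(-3 - 2\right) 1}{-6} + \frac{41}{9},o \right)}} = \frac{1}{53 + 4 \left(-23\right) - 4 \left(\frac{\left(-3 - 2\right) 1}{-6} + \frac{41}{9}\right) \left(-23\right)} = \frac{1}{53 - 92 - 4 \left(\left(-5\right) 1 \left(- \frac{1}{6}\right) + 41 \cdot \frac{1}{9}\right) \left(-23\right)} = \frac{1}{53 - 92 - 4 \left(\left(-5\right) \left(- \frac{1}{6}\right) + \frac{41}{9}\right) \left(-23\right)} = \frac{1}{53 - 92 - 4 \left(\frac{5}{6} + \frac{41}{9}\right) \left(-23\right)} = \frac{1}{53 - 92 - \frac{194}{9} \left(-23\right)} = \frac{1}{53 - 92 + \frac{4462}{9}} = \frac{1}{\frac{4111}{9}} = \frac{9}{4111}$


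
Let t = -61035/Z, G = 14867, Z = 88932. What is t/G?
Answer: -20345/440717348 ≈ -4.6163e-5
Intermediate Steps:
t = -20345/29644 (t = -61035/88932 = -1*20345/29644 = -20345/29644 ≈ -0.68631)
t/G = -20345/29644/14867 = -20345/29644*1/14867 = -20345/440717348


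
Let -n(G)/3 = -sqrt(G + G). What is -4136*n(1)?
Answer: -12408*sqrt(2) ≈ -17548.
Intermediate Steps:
n(G) = 3*sqrt(2)*sqrt(G) (n(G) = -(-3)*sqrt(G + G) = -(-3)*sqrt(2*G) = -(-3)*sqrt(2)*sqrt(G) = 3*sqrt(2)*sqrt(G))
-4136*n(1) = -12408*sqrt(2)*sqrt(1) = -12408*sqrt(2)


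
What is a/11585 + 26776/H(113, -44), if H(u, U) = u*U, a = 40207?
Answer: -27572689/14400155 ≈ -1.9147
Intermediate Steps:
H(u, U) = U*u
a/11585 + 26776/H(113, -44) = 40207/11585 + 26776/((-44*113)) = 40207*(1/11585) + 26776/(-4972) = 40207/11585 + 26776*(-1/4972) = 40207/11585 - 6694/1243 = -27572689/14400155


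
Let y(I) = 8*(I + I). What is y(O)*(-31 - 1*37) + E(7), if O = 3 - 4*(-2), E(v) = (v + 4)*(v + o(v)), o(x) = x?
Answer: -11814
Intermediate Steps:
E(v) = 2*v*(4 + v) (E(v) = (v + 4)*(v + v) = (4 + v)*(2*v) = 2*v*(4 + v))
O = 11 (O = 3 + 8 = 11)
y(I) = 16*I (y(I) = 8*(2*I) = 16*I)
y(O)*(-31 - 1*37) + E(7) = (16*11)*(-31 - 1*37) + 2*7*(4 + 7) = 176*(-31 - 37) + 2*7*11 = 176*(-68) + 154 = -11968 + 154 = -11814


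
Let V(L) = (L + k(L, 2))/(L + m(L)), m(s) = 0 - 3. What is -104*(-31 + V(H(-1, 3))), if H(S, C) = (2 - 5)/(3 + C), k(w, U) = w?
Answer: 22360/7 ≈ 3194.3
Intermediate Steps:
H(S, C) = -3/(3 + C)
m(s) = -3
V(L) = 2*L/(-3 + L) (V(L) = (L + L)/(L - 3) = (2*L)/(-3 + L) = 2*L/(-3 + L))
-104*(-31 + V(H(-1, 3))) = -104*(-31 + 2*(-3/(3 + 3))/(-3 - 3/(3 + 3))) = -104*(-31 + 2*(-3/6)/(-3 - 3/6)) = -104*(-31 + 2*(-3*1/6)/(-3 - 3*1/6)) = -104*(-31 + 2*(-1/2)/(-3 - 1/2)) = -104*(-31 + 2*(-1/2)/(-7/2)) = -104*(-31 + 2*(-1/2)*(-2/7)) = -104*(-31 + 2/7) = -104*(-215/7) = 22360/7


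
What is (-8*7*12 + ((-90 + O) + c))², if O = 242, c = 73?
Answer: 199809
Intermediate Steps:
(-8*7*12 + ((-90 + O) + c))² = (-8*7*12 + ((-90 + 242) + 73))² = (-56*12 + (152 + 73))² = (-672 + 225)² = (-447)² = 199809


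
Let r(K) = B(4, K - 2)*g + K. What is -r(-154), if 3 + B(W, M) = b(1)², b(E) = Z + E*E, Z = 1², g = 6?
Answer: 148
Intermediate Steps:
Z = 1
b(E) = 1 + E² (b(E) = 1 + E*E = 1 + E²)
B(W, M) = 1 (B(W, M) = -3 + (1 + 1²)² = -3 + (1 + 1)² = -3 + 2² = -3 + 4 = 1)
r(K) = 6 + K (r(K) = 1*6 + K = 6 + K)
-r(-154) = -(6 - 154) = -1*(-148) = 148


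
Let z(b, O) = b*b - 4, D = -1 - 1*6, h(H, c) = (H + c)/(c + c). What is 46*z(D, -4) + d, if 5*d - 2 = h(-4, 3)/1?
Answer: 62111/30 ≈ 2070.4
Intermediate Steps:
h(H, c) = (H + c)/(2*c) (h(H, c) = (H + c)/((2*c)) = (H + c)*(1/(2*c)) = (H + c)/(2*c))
D = -7 (D = -1 - 6 = -7)
z(b, O) = -4 + b² (z(b, O) = b² - 4 = -4 + b²)
d = 11/30 (d = ⅖ + (((½)*(-4 + 3)/3)/1)/5 = ⅖ + (((½)*(⅓)*(-1))*1)/5 = ⅖ + (-⅙*1)/5 = ⅖ + (⅕)*(-⅙) = ⅖ - 1/30 = 11/30 ≈ 0.36667)
46*z(D, -4) + d = 46*(-4 + (-7)²) + 11/30 = 46*(-4 + 49) + 11/30 = 46*45 + 11/30 = 2070 + 11/30 = 62111/30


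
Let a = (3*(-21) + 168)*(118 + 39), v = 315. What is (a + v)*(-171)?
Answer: -2872800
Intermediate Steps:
a = 16485 (a = (-63 + 168)*157 = 105*157 = 16485)
(a + v)*(-171) = (16485 + 315)*(-171) = 16800*(-171) = -2872800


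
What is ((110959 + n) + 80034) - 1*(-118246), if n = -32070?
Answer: 277169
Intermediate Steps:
((110959 + n) + 80034) - 1*(-118246) = ((110959 - 32070) + 80034) - 1*(-118246) = (78889 + 80034) + 118246 = 158923 + 118246 = 277169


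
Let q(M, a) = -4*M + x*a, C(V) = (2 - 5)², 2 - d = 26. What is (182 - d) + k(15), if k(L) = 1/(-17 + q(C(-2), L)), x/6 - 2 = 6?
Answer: 137403/667 ≈ 206.00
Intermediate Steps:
x = 48 (x = 12 + 6*6 = 12 + 36 = 48)
d = -24 (d = 2 - 1*26 = 2 - 26 = -24)
C(V) = 9 (C(V) = (-3)² = 9)
q(M, a) = -4*M + 48*a
k(L) = 1/(-53 + 48*L) (k(L) = 1/(-17 + (-4*9 + 48*L)) = 1/(-17 + (-36 + 48*L)) = 1/(-53 + 48*L))
(182 - d) + k(15) = (182 - 1*(-24)) + 1/(-53 + 48*15) = (182 + 24) + 1/(-53 + 720) = 206 + 1/667 = 137403/667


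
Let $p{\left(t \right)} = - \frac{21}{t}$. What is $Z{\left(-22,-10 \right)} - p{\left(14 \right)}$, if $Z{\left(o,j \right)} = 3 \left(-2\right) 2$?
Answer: $- \frac{21}{2} \approx -10.5$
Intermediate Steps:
$Z{\left(o,j \right)} = -12$ ($Z{\left(o,j \right)} = \left(-6\right) 2 = -12$)
$Z{\left(-22,-10 \right)} - p{\left(14 \right)} = -12 - - \frac{21}{14} = -12 - \left(-21\right) \frac{1}{14} = -12 - - \frac{3}{2} = -12 + \frac{3}{2} = - \frac{21}{2}$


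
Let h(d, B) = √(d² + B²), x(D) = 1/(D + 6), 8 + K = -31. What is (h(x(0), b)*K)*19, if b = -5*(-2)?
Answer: -247*√3601/2 ≈ -7411.0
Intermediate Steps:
K = -39 (K = -8 - 31 = -39)
x(D) = 1/(6 + D)
b = 10
h(d, B) = √(B² + d²)
(h(x(0), b)*K)*19 = (√(10² + (1/(6 + 0))²)*(-39))*19 = (√(100 + (1/6)²)*(-39))*19 = (√(100 + (⅙)²)*(-39))*19 = (√(100 + 1/36)*(-39))*19 = (√(3601/36)*(-39))*19 = ((√3601/6)*(-39))*19 = -13*√3601/2*19 = -247*√3601/2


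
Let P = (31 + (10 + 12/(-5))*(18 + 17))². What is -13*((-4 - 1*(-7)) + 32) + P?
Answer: 87754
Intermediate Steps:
P = 88209 (P = (31 + (10 + 12*(-⅕))*35)² = (31 + (10 - 12/5)*35)² = (31 + (38/5)*35)² = (31 + 266)² = 297² = 88209)
-13*((-4 - 1*(-7)) + 32) + P = -13*((-4 - 1*(-7)) + 32) + 88209 = -13*((-4 + 7) + 32) + 88209 = -13*(3 + 32) + 88209 = -13*35 + 88209 = -455 + 88209 = 87754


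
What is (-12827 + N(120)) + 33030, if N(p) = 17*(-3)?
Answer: 20152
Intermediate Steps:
N(p) = -51
(-12827 + N(120)) + 33030 = (-12827 - 51) + 33030 = -12878 + 33030 = 20152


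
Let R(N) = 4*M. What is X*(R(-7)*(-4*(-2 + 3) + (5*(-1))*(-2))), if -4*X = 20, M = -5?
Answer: 600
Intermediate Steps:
X = -5 (X = -1/4*20 = -5)
R(N) = -20 (R(N) = 4*(-5) = -20)
X*(R(-7)*(-4*(-2 + 3) + (5*(-1))*(-2))) = -(-100)*(-4*(-2 + 3) + (5*(-1))*(-2)) = -(-100)*(-4*1 - 5*(-2)) = -(-100)*(-4 + 10) = -(-100)*6 = -5*(-120) = 600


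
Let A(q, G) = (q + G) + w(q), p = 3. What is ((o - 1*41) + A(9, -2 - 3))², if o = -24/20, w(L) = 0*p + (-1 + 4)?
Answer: 30976/25 ≈ 1239.0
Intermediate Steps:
w(L) = 3 (w(L) = 0*3 + (-1 + 4) = 0 + 3 = 3)
o = -6/5 (o = -24*1/20 = -6/5 ≈ -1.2000)
A(q, G) = 3 + G + q (A(q, G) = (q + G) + 3 = (G + q) + 3 = 3 + G + q)
((o - 1*41) + A(9, -2 - 3))² = ((-6/5 - 1*41) + (3 + (-2 - 3) + 9))² = ((-6/5 - 41) + (3 - 5 + 9))² = (-211/5 + 7)² = (-176/5)² = 30976/25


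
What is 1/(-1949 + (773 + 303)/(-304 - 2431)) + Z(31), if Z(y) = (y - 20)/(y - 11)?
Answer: 58592801/106631820 ≈ 0.54949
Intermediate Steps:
Z(y) = (-20 + y)/(-11 + y)
1/(-1949 + (773 + 303)/(-304 - 2431)) + Z(31) = 1/(-1949 + (773 + 303)/(-304 - 2431)) + (-20 + 31)/(-11 + 31) = 1/(-1949 + 1076/(-2735)) + 11/20 = 1/(-1949 + 1076*(-1/2735)) + (1/20)*11 = 1/(-1949 - 1076/2735) + 11/20 = 1/(-5331591/2735) + 11/20 = -2735/5331591 + 11/20 = 58592801/106631820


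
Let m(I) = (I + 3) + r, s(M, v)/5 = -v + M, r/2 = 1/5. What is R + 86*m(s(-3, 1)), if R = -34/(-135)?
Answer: -192692/135 ≈ -1427.3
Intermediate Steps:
r = ⅖ (r = 2/5 = 2*(⅕) = ⅖ ≈ 0.40000)
s(M, v) = -5*v + 5*M (s(M, v) = 5*(-v + M) = 5*(M - v) = -5*v + 5*M)
R = 34/135 (R = -34*(-1/135) = 34/135 ≈ 0.25185)
m(I) = 17/5 + I (m(I) = (I + 3) + ⅖ = (3 + I) + ⅖ = 17/5 + I)
R + 86*m(s(-3, 1)) = 34/135 + 86*(17/5 + (-5*1 + 5*(-3))) = 34/135 + 86*(17/5 + (-5 - 15)) = 34/135 + 86*(17/5 - 20) = 34/135 + 86*(-83/5) = 34/135 - 7138/5 = -192692/135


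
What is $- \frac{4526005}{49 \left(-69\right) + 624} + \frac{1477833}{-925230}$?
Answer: $\frac{1394507073523}{850286370} \approx 1640.0$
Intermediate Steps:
$- \frac{4526005}{49 \left(-69\right) + 624} + \frac{1477833}{-925230} = - \frac{4526005}{-3381 + 624} + 1477833 \left(- \frac{1}{925230}\right) = - \frac{4526005}{-2757} - \frac{492611}{308410} = \left(-4526005\right) \left(- \frac{1}{2757}\right) - \frac{492611}{308410} = \frac{4526005}{2757} - \frac{492611}{308410} = \frac{1394507073523}{850286370}$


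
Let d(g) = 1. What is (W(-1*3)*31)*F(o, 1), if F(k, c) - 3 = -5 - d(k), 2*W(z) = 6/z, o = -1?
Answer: 93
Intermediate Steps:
W(z) = 3/z (W(z) = (6/z)/2 = 3/z)
F(k, c) = -3 (F(k, c) = 3 + (-5 - 1*1) = 3 + (-5 - 1) = 3 - 6 = -3)
(W(-1*3)*31)*F(o, 1) = ((3/((-1*3)))*31)*(-3) = ((3/(-3))*31)*(-3) = ((3*(-⅓))*31)*(-3) = -1*31*(-3) = -31*(-3) = 93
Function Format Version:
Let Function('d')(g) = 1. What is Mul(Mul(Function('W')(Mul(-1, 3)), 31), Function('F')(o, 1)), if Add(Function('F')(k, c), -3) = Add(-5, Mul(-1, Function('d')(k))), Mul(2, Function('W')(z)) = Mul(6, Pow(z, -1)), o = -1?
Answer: 93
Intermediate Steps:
Function('W')(z) = Mul(3, Pow(z, -1)) (Function('W')(z) = Mul(Rational(1, 2), Mul(6, Pow(z, -1))) = Mul(3, Pow(z, -1)))
Function('F')(k, c) = -3 (Function('F')(k, c) = Add(3, Add(-5, Mul(-1, 1))) = Add(3, Add(-5, -1)) = Add(3, -6) = -3)
Mul(Mul(Function('W')(Mul(-1, 3)), 31), Function('F')(o, 1)) = Mul(Mul(Mul(3, Pow(Mul(-1, 3), -1)), 31), -3) = Mul(Mul(Mul(3, Pow(-3, -1)), 31), -3) = Mul(Mul(Mul(3, Rational(-1, 3)), 31), -3) = Mul(Mul(-1, 31), -3) = Mul(-31, -3) = 93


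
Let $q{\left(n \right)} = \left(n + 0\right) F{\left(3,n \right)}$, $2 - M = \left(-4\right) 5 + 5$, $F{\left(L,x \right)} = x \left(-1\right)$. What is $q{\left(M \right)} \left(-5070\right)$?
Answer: $1465230$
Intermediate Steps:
$F{\left(L,x \right)} = - x$
$M = 17$ ($M = 2 - \left(\left(-4\right) 5 + 5\right) = 2 - \left(-20 + 5\right) = 2 - -15 = 2 + 15 = 17$)
$q{\left(n \right)} = - n^{2}$ ($q{\left(n \right)} = \left(n + 0\right) \left(- n\right) = n \left(- n\right) = - n^{2}$)
$q{\left(M \right)} \left(-5070\right) = - 17^{2} \left(-5070\right) = \left(-1\right) 289 \left(-5070\right) = \left(-289\right) \left(-5070\right) = 1465230$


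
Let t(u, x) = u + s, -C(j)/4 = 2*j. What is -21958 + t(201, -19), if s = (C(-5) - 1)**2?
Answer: -20236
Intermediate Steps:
C(j) = -8*j
s = 1521 (s = (-8*(-5) - 1)**2 = (40 - 1)**2 = 39**2 = 1521)
t(u, x) = 1521 + u (t(u, x) = u + 1521 = 1521 + u)
-21958 + t(201, -19) = -21958 + (1521 + 201) = -21958 + 1722 = -20236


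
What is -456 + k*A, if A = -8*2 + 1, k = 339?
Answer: -5541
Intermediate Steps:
A = -15 (A = -16 + 1 = -15)
-456 + k*A = -456 + 339*(-15) = -456 - 5085 = -5541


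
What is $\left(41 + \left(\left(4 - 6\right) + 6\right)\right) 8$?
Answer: $360$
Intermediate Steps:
$\left(41 + \left(\left(4 - 6\right) + 6\right)\right) 8 = \left(41 + \left(-2 + 6\right)\right) 8 = \left(41 + 4\right) 8 = 45 \cdot 8 = 360$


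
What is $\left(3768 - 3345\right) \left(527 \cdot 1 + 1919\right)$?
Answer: $1034658$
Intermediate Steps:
$\left(3768 - 3345\right) \left(527 \cdot 1 + 1919\right) = 423 \left(527 + 1919\right) = 423 \cdot 2446 = 1034658$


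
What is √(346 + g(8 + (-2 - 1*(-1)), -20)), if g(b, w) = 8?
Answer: √354 ≈ 18.815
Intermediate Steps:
√(346 + g(8 + (-2 - 1*(-1)), -20)) = √(346 + 8) = √354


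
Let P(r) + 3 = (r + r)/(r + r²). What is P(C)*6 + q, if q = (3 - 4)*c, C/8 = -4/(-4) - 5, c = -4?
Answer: -446/31 ≈ -14.387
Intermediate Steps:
C = -32 (C = 8*(-4/(-4) - 5) = 8*(-4*(-¼) - 5) = 8*(1 - 5) = 8*(-4) = -32)
P(r) = -3 + 2*r/(r + r²) (P(r) = -3 + (r + r)/(r + r²) = -3 + (2*r)/(r + r²) = -3 + 2*r/(r + r²))
q = 4 (q = (3 - 4)*(-4) = -1*(-4) = 4)
P(C)*6 + q = ((-1 - 3*(-32))/(1 - 32))*6 + 4 = ((-1 + 96)/(-31))*6 + 4 = -1/31*95*6 + 4 = -95/31*6 + 4 = -570/31 + 4 = -446/31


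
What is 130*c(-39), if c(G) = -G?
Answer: 5070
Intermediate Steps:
130*c(-39) = 130*(-1*(-39)) = 130*39 = 5070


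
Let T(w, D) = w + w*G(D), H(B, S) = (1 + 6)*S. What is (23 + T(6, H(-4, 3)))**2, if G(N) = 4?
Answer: 2809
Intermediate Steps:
H(B, S) = 7*S
T(w, D) = 5*w (T(w, D) = w + w*4 = w + 4*w = 5*w)
(23 + T(6, H(-4, 3)))**2 = (23 + 5*6)**2 = (23 + 30)**2 = 53**2 = 2809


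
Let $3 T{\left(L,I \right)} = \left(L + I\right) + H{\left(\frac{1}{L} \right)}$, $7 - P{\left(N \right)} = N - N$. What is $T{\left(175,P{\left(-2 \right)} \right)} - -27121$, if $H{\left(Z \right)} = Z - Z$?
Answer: $\frac{81545}{3} \approx 27182.0$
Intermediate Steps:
$P{\left(N \right)} = 7$ ($P{\left(N \right)} = 7 - \left(N - N\right) = 7 - 0 = 7 + 0 = 7$)
$H{\left(Z \right)} = 0$
$T{\left(L,I \right)} = \frac{I}{3} + \frac{L}{3}$ ($T{\left(L,I \right)} = \frac{\left(L + I\right) + 0}{3} = \frac{\left(I + L\right) + 0}{3} = \frac{I + L}{3} = \frac{I}{3} + \frac{L}{3}$)
$T{\left(175,P{\left(-2 \right)} \right)} - -27121 = \left(\frac{1}{3} \cdot 7 + \frac{1}{3} \cdot 175\right) - -27121 = \left(\frac{7}{3} + \frac{175}{3}\right) + 27121 = \frac{182}{3} + 27121 = \frac{81545}{3}$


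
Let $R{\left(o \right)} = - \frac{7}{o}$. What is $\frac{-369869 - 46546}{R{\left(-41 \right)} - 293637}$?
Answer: $\frac{3414603}{2407822} \approx 1.4181$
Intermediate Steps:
$\frac{-369869 - 46546}{R{\left(-41 \right)} - 293637} = \frac{-369869 - 46546}{- \frac{7}{-41} - 293637} = - \frac{416415}{\left(-7\right) \left(- \frac{1}{41}\right) - 293637} = - \frac{416415}{\frac{7}{41} - 293637} = - \frac{416415}{- \frac{12039110}{41}} = \left(-416415\right) \left(- \frac{41}{12039110}\right) = \frac{3414603}{2407822}$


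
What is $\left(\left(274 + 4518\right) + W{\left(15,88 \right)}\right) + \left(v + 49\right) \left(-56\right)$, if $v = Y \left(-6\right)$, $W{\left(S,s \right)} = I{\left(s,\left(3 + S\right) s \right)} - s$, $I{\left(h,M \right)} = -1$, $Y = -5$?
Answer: $279$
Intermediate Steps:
$W{\left(S,s \right)} = -1 - s$
$v = 30$ ($v = \left(-5\right) \left(-6\right) = 30$)
$\left(\left(274 + 4518\right) + W{\left(15,88 \right)}\right) + \left(v + 49\right) \left(-56\right) = \left(\left(274 + 4518\right) - 89\right) + \left(30 + 49\right) \left(-56\right) = \left(4792 - 89\right) + 79 \left(-56\right) = \left(4792 - 89\right) - 4424 = 4703 - 4424 = 279$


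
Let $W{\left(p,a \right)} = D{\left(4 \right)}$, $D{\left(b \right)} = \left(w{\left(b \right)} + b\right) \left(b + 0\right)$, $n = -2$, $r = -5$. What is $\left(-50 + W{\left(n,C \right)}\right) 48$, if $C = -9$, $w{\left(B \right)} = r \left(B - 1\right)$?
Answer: $-4512$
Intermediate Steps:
$w{\left(B \right)} = 5 - 5 B$ ($w{\left(B \right)} = - 5 \left(B - 1\right) = - 5 \left(-1 + B\right) = 5 - 5 B$)
$D{\left(b \right)} = b \left(5 - 4 b\right)$ ($D{\left(b \right)} = \left(\left(5 - 5 b\right) + b\right) \left(b + 0\right) = \left(5 - 4 b\right) b = b \left(5 - 4 b\right)$)
$W{\left(p,a \right)} = -44$ ($W{\left(p,a \right)} = 4 \left(5 - 16\right) = 4 \left(-11\right) = -44$)
$\left(-50 + W{\left(n,C \right)}\right) 48 = \left(-50 - 44\right) 48 = \left(-94\right) 48 = -4512$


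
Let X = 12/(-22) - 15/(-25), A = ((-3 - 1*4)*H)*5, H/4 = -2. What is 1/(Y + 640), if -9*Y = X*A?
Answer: 33/21064 ≈ 0.0015667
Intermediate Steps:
H = -8 (H = 4*(-2) = -8)
A = 280 (A = ((-3 - 1*4)*(-8))*5 = ((-3 - 4)*(-8))*5 = -7*(-8)*5 = 56*5 = 280)
X = 3/55 (X = 12*(-1/22) - 15*(-1/25) = -6/11 + 3/5 = 3/55 ≈ 0.054545)
Y = -56/33 (Y = -280/165 = -1/9*168/11 = -56/33 ≈ -1.6970)
1/(Y + 640) = 1/(-56/33 + 640) = 1/(21064/33) = 33/21064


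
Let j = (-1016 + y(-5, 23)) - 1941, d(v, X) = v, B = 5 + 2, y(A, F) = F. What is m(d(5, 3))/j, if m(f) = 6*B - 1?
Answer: -41/2934 ≈ -0.013974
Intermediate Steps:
B = 7
j = -2934 (j = (-1016 + 23) - 1941 = -993 - 1941 = -2934)
m(f) = 41 (m(f) = 6*7 - 1 = 42 - 1 = 41)
m(d(5, 3))/j = 41/(-2934) = 41*(-1/2934) = -41/2934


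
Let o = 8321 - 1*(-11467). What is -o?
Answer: -19788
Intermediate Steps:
o = 19788 (o = 8321 + 11467 = 19788)
-o = -1*19788 = -19788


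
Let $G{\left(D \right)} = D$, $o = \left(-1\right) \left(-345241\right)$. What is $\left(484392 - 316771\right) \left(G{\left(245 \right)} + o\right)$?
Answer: $57910708806$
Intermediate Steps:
$o = 345241$
$\left(484392 - 316771\right) \left(G{\left(245 \right)} + o\right) = \left(484392 - 316771\right) \left(245 + 345241\right) = 167621 \cdot 345486 = 57910708806$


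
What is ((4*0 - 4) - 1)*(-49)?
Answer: 245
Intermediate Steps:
((4*0 - 4) - 1)*(-49) = ((0 - 4) - 1)*(-49) = (-4 - 1)*(-49) = -5*(-49) = 245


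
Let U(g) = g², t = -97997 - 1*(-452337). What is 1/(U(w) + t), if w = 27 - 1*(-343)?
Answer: 1/491240 ≈ 2.0357e-6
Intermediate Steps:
w = 370 (w = 27 + 343 = 370)
t = 354340 (t = -97997 + 452337 = 354340)
1/(U(w) + t) = 1/(370² + 354340) = 1/(136900 + 354340) = 1/491240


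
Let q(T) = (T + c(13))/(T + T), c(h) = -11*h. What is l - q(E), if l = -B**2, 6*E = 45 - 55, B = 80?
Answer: -32217/5 ≈ -6443.4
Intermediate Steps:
E = -5/3 (E = (45 - 55)/6 = (1/6)*(-10) = -5/3 ≈ -1.6667)
l = -6400 (l = -1*80**2 = -1*6400 = -6400)
q(T) = (-143 + T)/(2*T) (q(T) = (T - 11*13)/(T + T) = (T - 143)/((2*T)) = (-143 + T)*(1/(2*T)) = (-143 + T)/(2*T))
l - q(E) = -6400 - (-143 - 5/3)/(2*(-5/3)) = -6400 - (-3)*(-434)/(2*5*3) = -6400 - 1*217/5 = -6400 - 217/5 = -32217/5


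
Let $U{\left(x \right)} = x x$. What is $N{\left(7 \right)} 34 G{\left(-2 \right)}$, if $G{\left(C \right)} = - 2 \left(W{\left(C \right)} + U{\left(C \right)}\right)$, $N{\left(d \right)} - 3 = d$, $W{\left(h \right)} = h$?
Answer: $-1360$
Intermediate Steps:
$N{\left(d \right)} = 3 + d$
$U{\left(x \right)} = x^{2}$
$G{\left(C \right)} = - 2 C - 2 C^{2}$ ($G{\left(C \right)} = - 2 \left(C + C^{2}\right) = - 2 C - 2 C^{2}$)
$N{\left(7 \right)} 34 G{\left(-2 \right)} = \left(3 + 7\right) 34 \cdot 2 \left(-2\right) \left(-1 - -2\right) = 10 \cdot 34 \cdot 2 \left(-2\right) \left(-1 + 2\right) = 340 \cdot 2 \left(-2\right) 1 = 340 \left(-4\right) = -1360$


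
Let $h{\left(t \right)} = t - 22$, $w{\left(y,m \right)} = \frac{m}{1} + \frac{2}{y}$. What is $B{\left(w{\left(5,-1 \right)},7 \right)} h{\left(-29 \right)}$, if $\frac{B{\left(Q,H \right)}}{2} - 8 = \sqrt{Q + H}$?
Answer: $-816 - \frac{408 \sqrt{10}}{5} \approx -1074.0$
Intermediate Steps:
$w{\left(y,m \right)} = m + \frac{2}{y}$ ($w{\left(y,m \right)} = m 1 + \frac{2}{y} = m + \frac{2}{y}$)
$B{\left(Q,H \right)} = 16 + 2 \sqrt{H + Q}$ ($B{\left(Q,H \right)} = 16 + 2 \sqrt{Q + H} = 16 + 2 \sqrt{H + Q}$)
$h{\left(t \right)} = -22 + t$ ($h{\left(t \right)} = t - 22 = -22 + t$)
$B{\left(w{\left(5,-1 \right)},7 \right)} h{\left(-29 \right)} = \left(16 + 2 \sqrt{7 - \left(1 - \frac{2}{5}\right)}\right) \left(-22 - 29\right) = \left(16 + 2 \sqrt{7 + \left(-1 + 2 \cdot \frac{1}{5}\right)}\right) \left(-51\right) = \left(16 + 2 \sqrt{7 + \left(-1 + \frac{2}{5}\right)}\right) \left(-51\right) = \left(16 + 2 \sqrt{7 - \frac{3}{5}}\right) \left(-51\right) = \left(16 + 2 \sqrt{\frac{32}{5}}\right) \left(-51\right) = \left(16 + 2 \frac{4 \sqrt{10}}{5}\right) \left(-51\right) = \left(16 + \frac{8 \sqrt{10}}{5}\right) \left(-51\right) = -816 - \frac{408 \sqrt{10}}{5}$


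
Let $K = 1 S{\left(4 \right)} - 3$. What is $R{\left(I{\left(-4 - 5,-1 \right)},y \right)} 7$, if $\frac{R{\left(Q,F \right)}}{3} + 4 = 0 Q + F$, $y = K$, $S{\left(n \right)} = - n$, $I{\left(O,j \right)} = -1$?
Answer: $-231$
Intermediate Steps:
$K = -7$ ($K = 1 \left(\left(-1\right) 4\right) - 3 = 1 \left(-4\right) - 3 = -4 - 3 = -7$)
$y = -7$
$R{\left(Q,F \right)} = -12 + 3 F$ ($R{\left(Q,F \right)} = -12 + 3 \left(0 Q + F\right) = -12 + 3 \left(0 + F\right) = -12 + 3 F$)
$R{\left(I{\left(-4 - 5,-1 \right)},y \right)} 7 = \left(-12 + 3 \left(-7\right)\right) 7 = \left(-12 - 21\right) 7 = \left(-33\right) 7 = -231$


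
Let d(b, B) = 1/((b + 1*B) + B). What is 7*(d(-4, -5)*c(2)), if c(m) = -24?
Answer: 12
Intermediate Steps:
d(b, B) = 1/(b + 2*B) (d(b, B) = 1/((b + B) + B) = 1/((B + b) + B) = 1/(b + 2*B))
7*(d(-4, -5)*c(2)) = 7*(-24/(-4 + 2*(-5))) = 7*(-24/(-4 - 10)) = 7*(-24/(-14)) = 7*(-1/14*(-24)) = 7*(12/7) = 12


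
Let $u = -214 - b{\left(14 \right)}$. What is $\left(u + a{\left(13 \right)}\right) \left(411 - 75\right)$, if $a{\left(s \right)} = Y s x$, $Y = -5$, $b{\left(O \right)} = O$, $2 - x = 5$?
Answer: $-11088$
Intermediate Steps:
$x = -3$ ($x = 2 - 5 = -3$)
$u = -228$ ($u = -214 - 14 = -228$)
$a{\left(s \right)} = 15 s$ ($a{\left(s \right)} = - 5 s \left(-3\right) = 15 s$)
$\left(u + a{\left(13 \right)}\right) \left(411 - 75\right) = \left(-228 + 15 \cdot 13\right) \left(411 - 75\right) = \left(-228 + 195\right) 336 = \left(-33\right) 336 = -11088$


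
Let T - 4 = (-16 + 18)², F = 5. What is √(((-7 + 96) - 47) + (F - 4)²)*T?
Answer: 8*√43 ≈ 52.460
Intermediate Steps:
T = 8 (T = 4 + (-16 + 18)² = 4 + 2² = 4 + 4 = 8)
√(((-7 + 96) - 47) + (F - 4)²)*T = √(((-7 + 96) - 47) + (5 - 4)²)*8 = √((89 - 47) + 1²)*8 = √(42 + 1)*8 = √43*8 = 8*√43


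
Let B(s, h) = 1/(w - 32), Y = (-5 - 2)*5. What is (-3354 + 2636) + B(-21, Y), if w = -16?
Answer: -34465/48 ≈ -718.02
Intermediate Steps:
Y = -35 (Y = -7*5 = -35)
B(s, h) = -1/48 (B(s, h) = 1/(-16 - 32) = 1/(-48) = -1/48)
(-3354 + 2636) + B(-21, Y) = (-3354 + 2636) - 1/48 = -718 - 1/48 = -34465/48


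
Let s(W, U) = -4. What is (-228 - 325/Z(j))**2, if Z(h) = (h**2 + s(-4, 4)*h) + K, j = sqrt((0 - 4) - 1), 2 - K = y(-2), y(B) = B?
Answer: (-176928*sqrt(5) + 4149311*I)/(8*sqrt(5) + 79*I) ≈ 48883.0 + 16077.0*I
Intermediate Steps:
K = 4 (K = 2 - 1*(-2) = 2 + 2 = 4)
j = I*sqrt(5) (j = sqrt(-4 - 1) = sqrt(-5) = I*sqrt(5) ≈ 2.2361*I)
Z(h) = 4 + h**2 - 4*h (Z(h) = (h**2 - 4*h) + 4 = 4 + h**2 - 4*h)
(-228 - 325/Z(j))**2 = (-228 - 325/(4 + (I*sqrt(5))**2 - 4*I*sqrt(5)))**2 = (-228 - 325/(4 - 5 - 4*I*sqrt(5)))**2 = (-228 - 325/(-1 - 4*I*sqrt(5)))**2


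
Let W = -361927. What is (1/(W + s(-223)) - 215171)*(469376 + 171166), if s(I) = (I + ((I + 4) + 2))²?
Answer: -7733282551237852/56109 ≈ -1.3783e+11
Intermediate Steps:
s(I) = (6 + 2*I)² (s(I) = (I + ((4 + I) + 2))² = (I + (6 + I))² = (6 + 2*I)²)
(1/(W + s(-223)) - 215171)*(469376 + 171166) = (1/(-361927 + 4*(3 - 223)²) - 215171)*(469376 + 171166) = (1/(-361927 + 4*(-220)²) - 215171)*640542 = (1/(-361927 + 4*48400) - 215171)*640542 = (1/(-361927 + 193600) - 215171)*640542 = (1/(-168327) - 215171)*640542 = (-1/168327 - 215171)*640542 = -36219088918/168327*640542 = -7733282551237852/56109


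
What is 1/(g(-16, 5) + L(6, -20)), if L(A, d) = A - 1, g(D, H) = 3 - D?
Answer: 1/24 ≈ 0.041667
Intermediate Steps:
L(A, d) = -1 + A
1/(g(-16, 5) + L(6, -20)) = 1/((3 - 1*(-16)) + (-1 + 6)) = 1/((3 + 16) + 5) = 1/(19 + 5) = 1/24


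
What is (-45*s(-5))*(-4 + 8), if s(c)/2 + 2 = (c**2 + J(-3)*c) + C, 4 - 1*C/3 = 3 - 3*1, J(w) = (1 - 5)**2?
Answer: 16200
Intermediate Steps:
J(w) = 16 (J(w) = (-4)**2 = 16)
C = 12 (C = 12 - 3*(3 - 3*1) = 12 - 3*(3 - 3) = 12 - 3*0 = 12 + 0 = 12)
s(c) = 20 + 2*c**2 + 32*c (s(c) = -4 + 2*((c**2 + 16*c) + 12) = -4 + 2*(12 + c**2 + 16*c) = -4 + (24 + 2*c**2 + 32*c) = 20 + 2*c**2 + 32*c)
(-45*s(-5))*(-4 + 8) = (-45*(20 + 2*(-5)**2 + 32*(-5)))*(-4 + 8) = -45*(20 + 2*25 - 160)*4 = -45*(20 + 50 - 160)*4 = -45*(-90)*4 = 4050*4 = 16200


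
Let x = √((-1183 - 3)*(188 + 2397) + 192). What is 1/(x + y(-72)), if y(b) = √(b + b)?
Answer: 6*I/1532737 - I*√3065618/3065474 ≈ -0.00056725*I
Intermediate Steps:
x = I*√3065618 (x = √(-1186*2585 + 192) = √(-3065810 + 192) = √(-3065618) = I*√3065618 ≈ 1750.9*I)
y(b) = √2*√b (y(b) = √(2*b) = √2*√b)
1/(x + y(-72)) = 1/(I*√3065618 + √2*√(-72)) = 1/(I*√3065618 + √2*(6*I*√2)) = 1/(I*√3065618 + 12*I) = 1/(12*I + I*√3065618)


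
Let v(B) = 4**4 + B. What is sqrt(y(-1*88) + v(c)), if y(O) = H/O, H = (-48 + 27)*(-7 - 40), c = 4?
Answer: sqrt(481646)/44 ≈ 15.773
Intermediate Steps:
v(B) = 256 + B
H = 987 (H = -21*(-47) = 987)
y(O) = 987/O
sqrt(y(-1*88) + v(c)) = sqrt(987/((-1*88)) + (256 + 4)) = sqrt(987/(-88) + 260) = sqrt(987*(-1/88) + 260) = sqrt(-987/88 + 260) = sqrt(21893/88) = sqrt(481646)/44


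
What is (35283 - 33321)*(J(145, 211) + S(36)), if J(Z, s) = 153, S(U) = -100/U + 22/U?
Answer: 295935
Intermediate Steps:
S(U) = -78/U
(35283 - 33321)*(J(145, 211) + S(36)) = (35283 - 33321)*(153 - 78/36) = 1962*(153 - 78*1/36) = 1962*(153 - 13/6) = 1962*(905/6) = 295935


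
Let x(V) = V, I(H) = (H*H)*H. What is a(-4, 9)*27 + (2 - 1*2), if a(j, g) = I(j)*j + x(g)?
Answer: 7155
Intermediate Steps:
I(H) = H³ (I(H) = H²*H = H³)
a(j, g) = g + j⁴ (a(j, g) = j³*j + g = j⁴ + g = g + j⁴)
a(-4, 9)*27 + (2 - 1*2) = (9 + (-4)⁴)*27 + (2 - 1*2) = (9 + 256)*27 + (2 - 2) = 265*27 + 0 = 7155 + 0 = 7155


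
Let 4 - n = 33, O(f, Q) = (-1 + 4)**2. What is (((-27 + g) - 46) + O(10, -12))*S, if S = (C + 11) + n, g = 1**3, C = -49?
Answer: 4221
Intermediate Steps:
O(f, Q) = 9 (O(f, Q) = 3**2 = 9)
g = 1
n = -29 (n = 4 - 1*33 = 4 - 33 = -29)
S = -67 (S = (-49 + 11) - 29 = -38 - 29 = -67)
(((-27 + g) - 46) + O(10, -12))*S = (((-27 + 1) - 46) + 9)*(-67) = ((-26 - 46) + 9)*(-67) = (-72 + 9)*(-67) = -63*(-67) = 4221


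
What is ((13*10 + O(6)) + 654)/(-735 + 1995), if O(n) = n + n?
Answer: 199/315 ≈ 0.63175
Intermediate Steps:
O(n) = 2*n
((13*10 + O(6)) + 654)/(-735 + 1995) = ((13*10 + 2*6) + 654)/(-735 + 1995) = ((130 + 12) + 654)/1260 = (142 + 654)*(1/1260) = 796*(1/1260) = 199/315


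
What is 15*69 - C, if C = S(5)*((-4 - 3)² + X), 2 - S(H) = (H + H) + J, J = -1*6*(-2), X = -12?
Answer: 1775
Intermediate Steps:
J = 12 (J = -6*(-2) = 12)
S(H) = -10 - 2*H (S(H) = 2 - ((H + H) + 12) = 2 - (2*H + 12) = 2 - (12 + 2*H) = 2 + (-12 - 2*H) = -10 - 2*H)
C = -740 (C = (-10 - 2*5)*((-4 - 3)² - 12) = (-10 - 10)*((-7)² - 12) = -20*(49 - 12) = -20*37 = -740)
15*69 - C = 15*69 - 1*(-740) = 1035 + 740 = 1775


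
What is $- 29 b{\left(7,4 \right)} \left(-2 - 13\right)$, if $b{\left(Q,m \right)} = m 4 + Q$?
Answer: $10005$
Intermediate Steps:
$b{\left(Q,m \right)} = Q + 4 m$ ($b{\left(Q,m \right)} = 4 m + Q = Q + 4 m$)
$- 29 b{\left(7,4 \right)} \left(-2 - 13\right) = - 29 \left(7 + 4 \cdot 4\right) \left(-2 - 13\right) = - 29 \left(7 + 16\right) \left(-15\right) = \left(-29\right) 23 \left(-15\right) = \left(-667\right) \left(-15\right) = 10005$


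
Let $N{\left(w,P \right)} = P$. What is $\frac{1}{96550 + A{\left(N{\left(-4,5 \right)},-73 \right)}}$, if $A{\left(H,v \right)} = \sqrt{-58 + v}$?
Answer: $\frac{96550}{9321902631} - \frac{i \sqrt{131}}{9321902631} \approx 1.0357 \cdot 10^{-5} - 1.2278 \cdot 10^{-9} i$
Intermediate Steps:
$\frac{1}{96550 + A{\left(N{\left(-4,5 \right)},-73 \right)}} = \frac{1}{96550 + \sqrt{-58 - 73}} = \frac{1}{96550 + \sqrt{-131}} = \frac{1}{96550 + i \sqrt{131}}$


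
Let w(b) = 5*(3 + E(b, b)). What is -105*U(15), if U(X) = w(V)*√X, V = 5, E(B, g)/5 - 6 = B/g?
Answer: -19950*√15 ≈ -77266.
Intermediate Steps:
E(B, g) = 30 + 5*B/g (E(B, g) = 30 + 5*(B/g) = 30 + 5*B/g)
w(b) = 190 (w(b) = 5*(3 + (30 + 5*b/b)) = 5*(3 + (30 + 5)) = 5*(3 + 35) = 5*38 = 190)
U(X) = 190*√X
-105*U(15) = -19950*√15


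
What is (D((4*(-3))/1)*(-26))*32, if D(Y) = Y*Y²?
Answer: 1437696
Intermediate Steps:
D(Y) = Y³
(D((4*(-3))/1)*(-26))*32 = (((4*(-3))/1)³*(-26))*32 = ((-12*1)³*(-26))*32 = ((-12)³*(-26))*32 = -1728*(-26)*32 = 44928*32 = 1437696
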